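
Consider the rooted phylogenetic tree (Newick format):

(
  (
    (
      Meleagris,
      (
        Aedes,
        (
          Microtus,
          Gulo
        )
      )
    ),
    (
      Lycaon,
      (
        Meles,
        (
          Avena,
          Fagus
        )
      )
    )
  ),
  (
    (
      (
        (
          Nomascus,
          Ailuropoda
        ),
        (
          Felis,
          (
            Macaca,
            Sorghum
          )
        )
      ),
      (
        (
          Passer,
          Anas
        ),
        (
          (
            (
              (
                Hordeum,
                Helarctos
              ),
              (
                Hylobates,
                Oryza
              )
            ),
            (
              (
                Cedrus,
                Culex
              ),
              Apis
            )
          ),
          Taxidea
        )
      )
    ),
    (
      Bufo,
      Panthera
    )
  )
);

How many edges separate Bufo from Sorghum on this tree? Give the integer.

The MRCA of Bufo and Sorghum is the node subtending ((((Nomascus,Ailuropoda),(Felis,(Macaca,Sorghum))),((Passer,Anas),((((Hordeum,Helarctos),(Hylobates,Oryza)),((Cedrus,Culex),Apis)),Taxidea))),(Bufo,Panthera)).
From Bufo up to that node: 2 branches. From Sorghum up to the same node: 5 branches. Total: 2 + 5 = 7.

7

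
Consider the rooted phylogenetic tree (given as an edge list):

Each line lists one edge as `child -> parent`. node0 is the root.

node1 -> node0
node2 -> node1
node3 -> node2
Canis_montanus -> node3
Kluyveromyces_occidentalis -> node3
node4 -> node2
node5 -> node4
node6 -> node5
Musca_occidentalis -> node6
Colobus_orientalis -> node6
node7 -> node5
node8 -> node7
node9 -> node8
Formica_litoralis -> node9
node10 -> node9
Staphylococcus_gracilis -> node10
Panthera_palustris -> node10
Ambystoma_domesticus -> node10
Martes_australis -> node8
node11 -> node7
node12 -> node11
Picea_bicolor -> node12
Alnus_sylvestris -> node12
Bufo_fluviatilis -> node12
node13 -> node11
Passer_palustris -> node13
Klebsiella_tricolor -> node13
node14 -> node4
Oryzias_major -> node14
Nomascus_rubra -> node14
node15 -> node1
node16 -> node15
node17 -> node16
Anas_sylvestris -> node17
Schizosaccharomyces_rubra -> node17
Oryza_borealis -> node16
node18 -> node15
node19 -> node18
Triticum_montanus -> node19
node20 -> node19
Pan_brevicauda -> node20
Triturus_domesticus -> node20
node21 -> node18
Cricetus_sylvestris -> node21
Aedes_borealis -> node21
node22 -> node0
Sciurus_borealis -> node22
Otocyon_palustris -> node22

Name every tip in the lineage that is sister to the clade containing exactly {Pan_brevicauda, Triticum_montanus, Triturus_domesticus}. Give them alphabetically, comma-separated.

Aedes_borealis, Cricetus_sylvestris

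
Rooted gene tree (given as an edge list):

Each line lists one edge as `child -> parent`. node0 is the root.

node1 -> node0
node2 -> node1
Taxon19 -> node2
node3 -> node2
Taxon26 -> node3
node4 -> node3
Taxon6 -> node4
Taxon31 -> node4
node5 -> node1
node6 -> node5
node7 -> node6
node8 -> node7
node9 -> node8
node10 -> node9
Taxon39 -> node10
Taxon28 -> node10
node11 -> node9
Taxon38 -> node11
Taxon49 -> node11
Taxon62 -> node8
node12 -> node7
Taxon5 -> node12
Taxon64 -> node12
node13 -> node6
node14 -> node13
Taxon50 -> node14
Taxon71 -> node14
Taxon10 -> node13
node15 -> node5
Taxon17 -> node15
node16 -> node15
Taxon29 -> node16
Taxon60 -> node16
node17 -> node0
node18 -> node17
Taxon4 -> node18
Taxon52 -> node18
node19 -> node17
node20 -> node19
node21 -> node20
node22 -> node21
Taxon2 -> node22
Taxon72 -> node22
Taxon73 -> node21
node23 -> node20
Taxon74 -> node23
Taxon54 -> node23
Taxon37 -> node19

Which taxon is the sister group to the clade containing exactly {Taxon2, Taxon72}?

Taxon73

The clade containing exactly {Taxon2, Taxon72} attaches to the tree at the node subtending ((Taxon2,Taxon72),Taxon73).
The other lineage descending from that same node — the sister group — is the single tip Taxon73.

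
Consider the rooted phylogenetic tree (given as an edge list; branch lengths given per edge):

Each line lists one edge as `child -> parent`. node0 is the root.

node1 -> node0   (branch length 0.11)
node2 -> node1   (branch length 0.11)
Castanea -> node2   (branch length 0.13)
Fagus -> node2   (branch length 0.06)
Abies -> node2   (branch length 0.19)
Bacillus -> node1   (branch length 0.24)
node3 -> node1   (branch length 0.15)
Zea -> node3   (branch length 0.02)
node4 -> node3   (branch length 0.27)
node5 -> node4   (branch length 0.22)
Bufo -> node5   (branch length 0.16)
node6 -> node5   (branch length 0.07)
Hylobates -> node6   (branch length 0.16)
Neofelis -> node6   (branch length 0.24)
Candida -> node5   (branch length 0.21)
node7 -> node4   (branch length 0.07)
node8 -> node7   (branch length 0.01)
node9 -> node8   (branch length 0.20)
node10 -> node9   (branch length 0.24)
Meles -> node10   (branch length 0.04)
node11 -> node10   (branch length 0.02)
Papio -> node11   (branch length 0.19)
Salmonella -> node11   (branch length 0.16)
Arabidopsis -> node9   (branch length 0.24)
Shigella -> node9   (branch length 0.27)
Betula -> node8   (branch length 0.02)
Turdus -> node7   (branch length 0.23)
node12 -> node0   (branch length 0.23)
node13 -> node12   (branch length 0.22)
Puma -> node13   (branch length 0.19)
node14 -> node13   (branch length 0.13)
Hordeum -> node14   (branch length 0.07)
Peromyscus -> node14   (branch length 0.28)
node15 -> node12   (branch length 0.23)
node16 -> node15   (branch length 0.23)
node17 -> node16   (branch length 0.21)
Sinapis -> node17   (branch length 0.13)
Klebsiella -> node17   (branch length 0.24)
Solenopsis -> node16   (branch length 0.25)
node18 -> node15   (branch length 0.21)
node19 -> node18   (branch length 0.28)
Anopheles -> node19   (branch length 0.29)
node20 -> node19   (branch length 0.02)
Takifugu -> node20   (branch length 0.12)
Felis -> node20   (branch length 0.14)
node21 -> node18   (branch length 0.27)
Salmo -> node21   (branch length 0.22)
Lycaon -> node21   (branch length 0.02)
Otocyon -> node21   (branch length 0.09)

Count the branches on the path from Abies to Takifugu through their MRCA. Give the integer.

9

The MRCA of Abies and Takifugu is the root of the tree.
From Abies up to that node: 3 branches. From Takifugu up to the same node: 6 branches. Total: 3 + 6 = 9.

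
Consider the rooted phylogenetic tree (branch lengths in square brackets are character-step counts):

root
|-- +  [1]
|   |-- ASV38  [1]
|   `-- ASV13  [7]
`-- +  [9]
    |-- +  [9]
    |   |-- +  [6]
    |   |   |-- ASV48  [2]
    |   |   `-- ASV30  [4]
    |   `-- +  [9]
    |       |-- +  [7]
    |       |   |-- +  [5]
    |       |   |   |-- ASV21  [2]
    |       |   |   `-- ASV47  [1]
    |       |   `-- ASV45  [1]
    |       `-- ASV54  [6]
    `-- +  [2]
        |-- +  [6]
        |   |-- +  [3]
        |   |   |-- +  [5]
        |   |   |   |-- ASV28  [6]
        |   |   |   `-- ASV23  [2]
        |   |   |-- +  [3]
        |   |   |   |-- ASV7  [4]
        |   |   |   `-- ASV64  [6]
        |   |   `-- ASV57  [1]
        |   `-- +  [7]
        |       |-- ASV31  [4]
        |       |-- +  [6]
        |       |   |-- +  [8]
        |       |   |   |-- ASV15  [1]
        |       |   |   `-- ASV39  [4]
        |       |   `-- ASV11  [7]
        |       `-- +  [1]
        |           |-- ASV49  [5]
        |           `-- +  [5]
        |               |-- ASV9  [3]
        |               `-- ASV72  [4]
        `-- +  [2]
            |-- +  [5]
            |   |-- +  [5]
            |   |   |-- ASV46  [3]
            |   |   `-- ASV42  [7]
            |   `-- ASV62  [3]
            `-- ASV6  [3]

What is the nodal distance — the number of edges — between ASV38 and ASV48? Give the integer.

6

The MRCA of ASV38 and ASV48 is the root of the tree.
From ASV38 up to that node: 2 branches. From ASV48 up to the same node: 4 branches. Total: 2 + 4 = 6.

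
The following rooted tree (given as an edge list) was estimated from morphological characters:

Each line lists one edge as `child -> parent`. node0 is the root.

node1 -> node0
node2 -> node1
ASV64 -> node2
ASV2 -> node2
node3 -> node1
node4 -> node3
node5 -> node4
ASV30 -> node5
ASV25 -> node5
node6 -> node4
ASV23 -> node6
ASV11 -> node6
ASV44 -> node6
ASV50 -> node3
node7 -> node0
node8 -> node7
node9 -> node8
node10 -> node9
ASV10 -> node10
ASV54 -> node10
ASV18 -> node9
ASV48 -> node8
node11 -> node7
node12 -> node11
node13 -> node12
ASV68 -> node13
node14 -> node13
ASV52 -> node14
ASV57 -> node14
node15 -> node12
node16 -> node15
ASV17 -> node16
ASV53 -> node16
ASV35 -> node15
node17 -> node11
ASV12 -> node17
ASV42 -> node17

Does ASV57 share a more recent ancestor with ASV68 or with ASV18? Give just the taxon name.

The MRCA of ASV57 and ASV68 subtends (ASV68,(ASV52,ASV57)) (3 taxa).
The MRCA of ASV57 and ASV18 subtends ((((ASV10,ASV54),ASV18),ASV48),(((ASV68,(ASV52,ASV57)),((ASV17,ASV53),ASV35)),(ASV12,ASV42))) (12 taxa).
The first is nested inside the second, so ASV57 shares a more recent common ancestor with ASV68.

ASV68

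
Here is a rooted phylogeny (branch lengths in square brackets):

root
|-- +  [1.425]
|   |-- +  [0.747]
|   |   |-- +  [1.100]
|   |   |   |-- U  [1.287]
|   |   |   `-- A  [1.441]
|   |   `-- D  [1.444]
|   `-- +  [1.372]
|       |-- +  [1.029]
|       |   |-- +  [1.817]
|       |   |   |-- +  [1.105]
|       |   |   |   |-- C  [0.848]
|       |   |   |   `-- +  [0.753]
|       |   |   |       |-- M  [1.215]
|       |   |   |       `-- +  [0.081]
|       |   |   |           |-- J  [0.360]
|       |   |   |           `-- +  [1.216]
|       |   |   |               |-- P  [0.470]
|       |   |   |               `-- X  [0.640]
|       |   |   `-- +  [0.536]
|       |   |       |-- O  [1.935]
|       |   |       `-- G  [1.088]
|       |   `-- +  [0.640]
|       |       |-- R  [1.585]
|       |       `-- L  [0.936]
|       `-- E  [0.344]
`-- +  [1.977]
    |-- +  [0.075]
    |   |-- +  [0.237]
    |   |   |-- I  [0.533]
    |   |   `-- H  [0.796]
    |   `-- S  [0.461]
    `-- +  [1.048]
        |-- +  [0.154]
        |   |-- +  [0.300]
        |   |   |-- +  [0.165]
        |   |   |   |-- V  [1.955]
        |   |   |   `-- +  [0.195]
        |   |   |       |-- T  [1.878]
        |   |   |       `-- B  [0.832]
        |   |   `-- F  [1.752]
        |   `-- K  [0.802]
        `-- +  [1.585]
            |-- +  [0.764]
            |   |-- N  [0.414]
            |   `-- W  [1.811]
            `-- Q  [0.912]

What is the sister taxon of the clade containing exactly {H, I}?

The clade containing exactly {H, I} attaches to the tree at the node subtending ((I,H),S).
The other lineage descending from that same node — the sister group — is the single tip S.

S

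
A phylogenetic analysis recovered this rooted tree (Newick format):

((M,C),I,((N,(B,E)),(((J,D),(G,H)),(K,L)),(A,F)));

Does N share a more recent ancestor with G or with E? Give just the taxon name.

E

The MRCA of N and E subtends (N,(B,E)) (3 taxa).
The MRCA of N and G subtends ((N,(B,E)),(((J,D),(G,H)),(K,L)),(A,F)) (11 taxa).
The first is nested inside the second, so N shares a more recent common ancestor with E.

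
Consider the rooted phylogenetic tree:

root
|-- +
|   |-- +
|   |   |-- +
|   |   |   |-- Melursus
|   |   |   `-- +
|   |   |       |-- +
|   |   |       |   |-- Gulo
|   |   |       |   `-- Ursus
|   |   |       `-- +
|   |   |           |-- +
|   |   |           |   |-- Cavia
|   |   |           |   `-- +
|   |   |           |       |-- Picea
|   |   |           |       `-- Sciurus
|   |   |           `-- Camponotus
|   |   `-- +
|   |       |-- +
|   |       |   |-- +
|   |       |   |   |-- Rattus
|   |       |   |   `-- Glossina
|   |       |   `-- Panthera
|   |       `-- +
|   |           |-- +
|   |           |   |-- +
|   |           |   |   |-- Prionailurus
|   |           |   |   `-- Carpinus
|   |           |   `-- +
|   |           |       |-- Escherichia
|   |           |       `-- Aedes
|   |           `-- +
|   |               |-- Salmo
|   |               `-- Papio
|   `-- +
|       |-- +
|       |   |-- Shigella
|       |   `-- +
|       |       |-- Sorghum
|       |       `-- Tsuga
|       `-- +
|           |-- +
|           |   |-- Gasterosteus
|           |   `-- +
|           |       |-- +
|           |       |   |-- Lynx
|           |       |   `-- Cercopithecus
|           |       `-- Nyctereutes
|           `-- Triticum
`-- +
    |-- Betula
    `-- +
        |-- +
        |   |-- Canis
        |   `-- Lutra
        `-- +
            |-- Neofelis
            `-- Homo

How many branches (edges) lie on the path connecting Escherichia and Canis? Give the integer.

11

The MRCA of Escherichia and Canis is the root of the tree.
From Escherichia up to that node: 7 branches. From Canis up to the same node: 4 branches. Total: 7 + 4 = 11.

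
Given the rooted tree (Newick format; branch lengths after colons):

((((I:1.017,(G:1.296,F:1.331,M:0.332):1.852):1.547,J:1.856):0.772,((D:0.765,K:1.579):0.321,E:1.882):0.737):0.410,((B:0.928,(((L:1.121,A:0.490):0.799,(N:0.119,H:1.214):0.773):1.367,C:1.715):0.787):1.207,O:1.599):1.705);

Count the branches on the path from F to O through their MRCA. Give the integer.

7

The MRCA of F and O is the root of the tree.
From F up to that node: 5 branches. From O up to the same node: 2 branches. Total: 5 + 2 = 7.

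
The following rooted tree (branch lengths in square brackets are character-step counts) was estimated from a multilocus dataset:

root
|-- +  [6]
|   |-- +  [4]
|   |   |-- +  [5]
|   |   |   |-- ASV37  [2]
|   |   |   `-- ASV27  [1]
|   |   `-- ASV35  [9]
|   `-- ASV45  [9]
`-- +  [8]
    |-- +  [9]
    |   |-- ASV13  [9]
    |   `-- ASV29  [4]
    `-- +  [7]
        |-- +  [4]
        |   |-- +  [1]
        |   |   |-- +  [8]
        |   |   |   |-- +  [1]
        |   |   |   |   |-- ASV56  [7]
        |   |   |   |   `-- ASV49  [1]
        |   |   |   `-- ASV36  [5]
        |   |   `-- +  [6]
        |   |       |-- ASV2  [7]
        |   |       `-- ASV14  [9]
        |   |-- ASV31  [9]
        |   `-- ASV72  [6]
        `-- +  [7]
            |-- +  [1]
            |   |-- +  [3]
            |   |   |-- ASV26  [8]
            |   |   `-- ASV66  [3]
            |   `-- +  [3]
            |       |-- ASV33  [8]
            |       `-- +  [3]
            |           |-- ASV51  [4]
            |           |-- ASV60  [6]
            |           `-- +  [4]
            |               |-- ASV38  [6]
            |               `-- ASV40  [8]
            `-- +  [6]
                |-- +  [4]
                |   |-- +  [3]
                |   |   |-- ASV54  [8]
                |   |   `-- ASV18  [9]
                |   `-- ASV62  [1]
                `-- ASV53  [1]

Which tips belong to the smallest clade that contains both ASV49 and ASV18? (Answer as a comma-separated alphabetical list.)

ASV14, ASV18, ASV2, ASV26, ASV31, ASV33, ASV36, ASV38, ASV40, ASV49, ASV51, ASV53, ASV54, ASV56, ASV60, ASV62, ASV66, ASV72

Tracing ASV49: it sits inside (ASV56,ASV49).
Tracing ASV18: it sits inside (ASV54,ASV18).
The smallest clade enclosing both is (((((ASV56,ASV49),ASV36),(ASV2,ASV14)),ASV31,ASV72),(((ASV26,ASV66),(ASV33,(ASV51,ASV60,(ASV38,ASV40)))),(((ASV54,ASV18),ASV62),ASV53))); the answer is its 18 terminal taxa in alphabetical order.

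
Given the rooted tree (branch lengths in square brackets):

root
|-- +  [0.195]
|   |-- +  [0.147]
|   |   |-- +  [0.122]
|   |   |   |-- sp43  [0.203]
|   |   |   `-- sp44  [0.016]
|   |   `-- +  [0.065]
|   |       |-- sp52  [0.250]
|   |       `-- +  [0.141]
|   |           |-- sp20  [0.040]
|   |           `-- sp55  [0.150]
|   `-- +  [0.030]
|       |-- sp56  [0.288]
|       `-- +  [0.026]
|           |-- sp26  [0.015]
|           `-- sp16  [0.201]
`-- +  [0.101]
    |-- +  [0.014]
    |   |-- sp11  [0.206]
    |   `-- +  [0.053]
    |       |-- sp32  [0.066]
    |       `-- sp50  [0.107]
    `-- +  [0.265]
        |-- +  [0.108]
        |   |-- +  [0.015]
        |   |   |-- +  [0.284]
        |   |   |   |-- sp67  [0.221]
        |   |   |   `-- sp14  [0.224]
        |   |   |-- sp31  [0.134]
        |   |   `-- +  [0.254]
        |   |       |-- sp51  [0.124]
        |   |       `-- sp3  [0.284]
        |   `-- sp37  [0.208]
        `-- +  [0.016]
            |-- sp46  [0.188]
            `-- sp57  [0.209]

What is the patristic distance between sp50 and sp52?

0.932

The path runs sp50 → … → MRCA → … → sp52; the MRCA is the root of the tree.
Branch lengths along that path: 0.107 + 0.053 + 0.014 + 0.101 + 0.195 + 0.147 + 0.065 + 0.250 = 0.932.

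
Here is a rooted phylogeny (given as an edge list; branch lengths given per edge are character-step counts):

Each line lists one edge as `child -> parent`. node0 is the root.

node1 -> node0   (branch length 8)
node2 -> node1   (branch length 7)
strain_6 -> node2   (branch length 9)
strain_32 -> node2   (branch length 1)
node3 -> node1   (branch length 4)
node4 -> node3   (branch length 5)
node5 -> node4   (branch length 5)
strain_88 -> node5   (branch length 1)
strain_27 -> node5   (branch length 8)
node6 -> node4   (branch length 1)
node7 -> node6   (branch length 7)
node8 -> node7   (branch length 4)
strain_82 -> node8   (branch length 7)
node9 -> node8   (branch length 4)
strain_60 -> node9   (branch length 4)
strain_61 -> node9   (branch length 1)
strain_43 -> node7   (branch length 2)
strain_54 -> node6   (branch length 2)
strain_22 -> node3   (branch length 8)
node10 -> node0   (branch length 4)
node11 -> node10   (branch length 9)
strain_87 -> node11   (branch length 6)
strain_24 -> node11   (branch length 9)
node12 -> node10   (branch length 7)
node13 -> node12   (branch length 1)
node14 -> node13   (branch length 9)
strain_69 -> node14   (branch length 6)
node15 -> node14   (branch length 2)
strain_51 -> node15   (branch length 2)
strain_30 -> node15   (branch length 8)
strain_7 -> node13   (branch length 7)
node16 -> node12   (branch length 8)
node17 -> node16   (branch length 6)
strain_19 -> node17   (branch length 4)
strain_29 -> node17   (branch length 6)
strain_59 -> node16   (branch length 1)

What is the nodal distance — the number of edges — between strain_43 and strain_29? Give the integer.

The MRCA of strain_43 and strain_29 is the root of the tree.
From strain_43 up to that node: 6 branches. From strain_29 up to the same node: 5 branches. Total: 6 + 5 = 11.

11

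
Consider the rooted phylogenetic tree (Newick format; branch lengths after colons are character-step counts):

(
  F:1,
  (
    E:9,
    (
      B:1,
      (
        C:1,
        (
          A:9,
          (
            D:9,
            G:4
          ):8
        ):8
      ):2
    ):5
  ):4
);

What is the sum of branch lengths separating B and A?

20

The path runs B → … → MRCA → … → A; the MRCA is the node subtending (B,(C,(A,(D,G)))).
Branch lengths along that path: 1 + 2 + 8 + 9 = 20.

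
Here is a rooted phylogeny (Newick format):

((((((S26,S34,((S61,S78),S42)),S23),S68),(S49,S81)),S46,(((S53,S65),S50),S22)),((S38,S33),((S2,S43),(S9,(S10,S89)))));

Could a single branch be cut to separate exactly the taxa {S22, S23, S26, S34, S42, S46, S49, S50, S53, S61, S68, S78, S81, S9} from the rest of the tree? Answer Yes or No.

The MRCA of the listed taxa is the root, so the smallest clade containing them is the whole tree.
That clade also contains S10, S2, S33, S38, S43, S65, S89, which are not in the proposed group, so the group is not monophyletic.

No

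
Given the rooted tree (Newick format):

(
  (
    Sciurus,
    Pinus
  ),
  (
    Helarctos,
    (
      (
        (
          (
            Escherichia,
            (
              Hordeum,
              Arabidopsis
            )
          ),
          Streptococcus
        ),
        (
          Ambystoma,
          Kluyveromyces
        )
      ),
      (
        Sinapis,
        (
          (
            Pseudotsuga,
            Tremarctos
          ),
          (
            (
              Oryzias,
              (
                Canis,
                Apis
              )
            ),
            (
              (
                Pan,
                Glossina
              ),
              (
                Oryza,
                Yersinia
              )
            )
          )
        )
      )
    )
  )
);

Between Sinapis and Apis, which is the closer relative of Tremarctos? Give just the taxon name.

The MRCA of Tremarctos and Apis subtends ((Pseudotsuga,Tremarctos),((Oryzias,(Canis,Apis)),((Pan,Glossina),(Oryza,Yersinia)))) (9 taxa).
The MRCA of Tremarctos and Sinapis subtends (Sinapis,((Pseudotsuga,Tremarctos),((Oryzias,(Canis,Apis)),((Pan,Glossina),(Oryza,Yersinia))))) (10 taxa).
The first is nested inside the second, so Tremarctos shares a more recent common ancestor with Apis.

Apis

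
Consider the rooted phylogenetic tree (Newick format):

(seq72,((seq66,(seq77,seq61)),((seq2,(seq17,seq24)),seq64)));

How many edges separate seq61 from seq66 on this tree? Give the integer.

The MRCA of seq61 and seq66 is the node subtending (seq66,(seq77,seq61)).
From seq61 up to that node: 2 branches. From seq66 up to the same node: 1 branch. Total: 2 + 1 = 3.

3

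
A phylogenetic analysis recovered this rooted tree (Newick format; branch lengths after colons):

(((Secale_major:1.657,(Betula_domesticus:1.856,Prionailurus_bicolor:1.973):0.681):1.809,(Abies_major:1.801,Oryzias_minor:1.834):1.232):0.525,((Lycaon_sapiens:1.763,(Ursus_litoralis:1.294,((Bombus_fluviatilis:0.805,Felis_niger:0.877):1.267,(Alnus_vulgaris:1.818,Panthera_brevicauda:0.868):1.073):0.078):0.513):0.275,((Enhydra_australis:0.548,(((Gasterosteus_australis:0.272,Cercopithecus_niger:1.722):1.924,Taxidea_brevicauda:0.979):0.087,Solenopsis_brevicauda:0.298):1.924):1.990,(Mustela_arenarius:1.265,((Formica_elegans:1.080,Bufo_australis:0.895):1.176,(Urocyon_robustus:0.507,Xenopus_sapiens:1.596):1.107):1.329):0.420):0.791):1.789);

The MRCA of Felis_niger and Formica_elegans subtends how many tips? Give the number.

The MRCA of Felis_niger and Formica_elegans is the node subtending ((Lycaon_sapiens,(Ursus_litoralis,((Bombus_fluviatilis,Felis_niger),(Alnus_vulgaris,Panthera_brevicauda)))),((Enhydra_australis,(((Gasterosteus_australis,Cercopithecus_niger),Taxidea_brevicauda),Solenopsis_brevicauda)),(Mustela_arenarius,((Formica_elegans,Bufo_australis),(Urocyon_robustus,Xenopus_sapiens))))).
That clade contains 16 terminal taxa: Alnus_vulgaris, Bombus_fluviatilis, Bufo_australis, Cercopithecus_niger, Enhydra_australis, Felis_niger, Formica_elegans, Gasterosteus_australis, Lycaon_sapiens, Mustela_arenarius, Panthera_brevicauda, Solenopsis_brevicauda, Taxidea_brevicauda, Urocyon_robustus, Ursus_litoralis, Xenopus_sapiens.

16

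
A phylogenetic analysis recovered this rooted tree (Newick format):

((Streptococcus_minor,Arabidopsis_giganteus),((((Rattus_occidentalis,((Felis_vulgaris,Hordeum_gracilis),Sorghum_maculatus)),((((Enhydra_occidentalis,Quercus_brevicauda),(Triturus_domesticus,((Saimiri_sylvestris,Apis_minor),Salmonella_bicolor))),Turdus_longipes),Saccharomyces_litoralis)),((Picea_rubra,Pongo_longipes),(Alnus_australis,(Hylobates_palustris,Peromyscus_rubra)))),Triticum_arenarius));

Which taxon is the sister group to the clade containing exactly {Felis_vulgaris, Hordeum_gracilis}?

Sorghum_maculatus

The clade containing exactly {Felis_vulgaris, Hordeum_gracilis} attaches to the tree at the node subtending ((Felis_vulgaris,Hordeum_gracilis),Sorghum_maculatus).
The other lineage descending from that same node — the sister group — is the single tip Sorghum_maculatus.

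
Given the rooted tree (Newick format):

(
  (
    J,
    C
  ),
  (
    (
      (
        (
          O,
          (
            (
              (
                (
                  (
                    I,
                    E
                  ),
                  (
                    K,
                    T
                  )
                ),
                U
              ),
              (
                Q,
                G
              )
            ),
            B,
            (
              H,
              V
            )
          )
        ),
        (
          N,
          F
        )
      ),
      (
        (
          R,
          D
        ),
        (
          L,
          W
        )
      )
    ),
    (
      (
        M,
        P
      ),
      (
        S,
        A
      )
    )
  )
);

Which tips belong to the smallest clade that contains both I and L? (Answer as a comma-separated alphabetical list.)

B, D, E, F, G, H, I, K, L, N, O, Q, R, T, U, V, W

Tracing I: it sits inside (I,E).
Tracing L: it sits inside (L,W).
The smallest clade enclosing both is (((O,(((((I,E),(K,T)),U),(Q,G)),B,(H,V))),(N,F)),((R,D),(L,W))); the answer is its 17 terminal taxa in alphabetical order.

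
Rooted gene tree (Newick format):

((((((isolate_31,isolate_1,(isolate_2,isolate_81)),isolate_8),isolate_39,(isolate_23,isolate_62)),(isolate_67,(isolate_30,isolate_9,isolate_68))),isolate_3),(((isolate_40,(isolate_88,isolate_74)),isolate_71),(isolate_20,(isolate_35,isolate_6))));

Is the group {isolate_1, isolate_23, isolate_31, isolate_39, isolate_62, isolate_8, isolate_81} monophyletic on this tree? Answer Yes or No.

No

The MRCA of the listed taxa subtends (((isolate_31,isolate_1,(isolate_2,isolate_81)),isolate_8),isolate_39,(isolate_23,isolate_62)).
That clade also contains isolate_2, which is not in the proposed group, so the group is not monophyletic.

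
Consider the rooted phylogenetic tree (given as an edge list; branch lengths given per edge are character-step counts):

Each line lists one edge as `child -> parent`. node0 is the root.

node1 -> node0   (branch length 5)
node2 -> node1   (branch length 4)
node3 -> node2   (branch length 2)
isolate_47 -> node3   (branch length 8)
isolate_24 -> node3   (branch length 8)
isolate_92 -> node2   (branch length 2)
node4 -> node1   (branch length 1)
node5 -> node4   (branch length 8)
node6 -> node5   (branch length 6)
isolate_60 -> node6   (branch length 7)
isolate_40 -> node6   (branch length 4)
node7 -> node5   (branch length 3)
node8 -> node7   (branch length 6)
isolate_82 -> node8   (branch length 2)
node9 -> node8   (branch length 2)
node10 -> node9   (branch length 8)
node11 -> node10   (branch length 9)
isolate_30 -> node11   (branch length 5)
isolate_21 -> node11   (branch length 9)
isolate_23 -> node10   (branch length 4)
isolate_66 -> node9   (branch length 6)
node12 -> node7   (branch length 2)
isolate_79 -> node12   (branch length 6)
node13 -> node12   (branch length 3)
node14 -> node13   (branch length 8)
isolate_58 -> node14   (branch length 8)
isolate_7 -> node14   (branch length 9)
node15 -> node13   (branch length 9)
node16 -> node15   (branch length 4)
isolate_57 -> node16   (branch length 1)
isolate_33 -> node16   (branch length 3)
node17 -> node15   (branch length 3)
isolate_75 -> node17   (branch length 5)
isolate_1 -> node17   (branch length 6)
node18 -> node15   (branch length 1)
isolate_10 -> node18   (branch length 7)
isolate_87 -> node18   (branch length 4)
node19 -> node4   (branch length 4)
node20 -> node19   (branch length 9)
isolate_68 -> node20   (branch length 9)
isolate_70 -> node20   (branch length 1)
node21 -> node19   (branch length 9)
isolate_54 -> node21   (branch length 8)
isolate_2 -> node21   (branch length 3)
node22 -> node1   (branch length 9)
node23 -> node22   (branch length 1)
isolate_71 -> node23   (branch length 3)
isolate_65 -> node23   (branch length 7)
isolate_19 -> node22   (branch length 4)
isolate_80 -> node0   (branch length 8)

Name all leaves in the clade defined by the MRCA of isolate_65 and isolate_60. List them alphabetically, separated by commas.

isolate_1, isolate_10, isolate_19, isolate_2, isolate_21, isolate_23, isolate_24, isolate_30, isolate_33, isolate_40, isolate_47, isolate_54, isolate_57, isolate_58, isolate_60, isolate_65, isolate_66, isolate_68, isolate_7, isolate_70, isolate_71, isolate_75, isolate_79, isolate_82, isolate_87, isolate_92

Tracing isolate_65: it sits inside (isolate_71,isolate_65).
Tracing isolate_60: it sits inside (isolate_60,isolate_40).
The smallest clade enclosing both is (((isolate_47,isolate_24),isolate_92),(((isolate_60,isolate_40),((isolate_82,(((isolate_30,isolate_21),isolate_23),isolate_66)),(isolate_79,((isolate_58,isolate_7),((isolate_57,isolate_33),(isolate_75,isolate_1),(isolate_10,isolate_87)))))),((isolate_68,isolate_70),(isolate_54,isolate_2))),((isolate_71,isolate_65),isolate_19)); the answer is its 26 terminal taxa in alphabetical order.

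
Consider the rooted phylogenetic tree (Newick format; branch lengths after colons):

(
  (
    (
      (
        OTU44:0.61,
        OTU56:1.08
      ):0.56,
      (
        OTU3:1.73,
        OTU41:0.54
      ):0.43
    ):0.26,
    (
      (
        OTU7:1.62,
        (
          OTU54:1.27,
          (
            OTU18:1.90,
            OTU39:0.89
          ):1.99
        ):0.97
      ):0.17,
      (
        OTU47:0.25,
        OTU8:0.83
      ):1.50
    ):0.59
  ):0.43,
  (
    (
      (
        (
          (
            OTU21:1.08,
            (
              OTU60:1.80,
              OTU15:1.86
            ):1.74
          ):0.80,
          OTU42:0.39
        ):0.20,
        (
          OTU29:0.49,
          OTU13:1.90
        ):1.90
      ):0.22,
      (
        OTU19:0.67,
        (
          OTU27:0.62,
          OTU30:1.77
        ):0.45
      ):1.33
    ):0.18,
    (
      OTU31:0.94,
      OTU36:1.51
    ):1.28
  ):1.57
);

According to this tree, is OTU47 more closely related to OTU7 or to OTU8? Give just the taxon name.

The MRCA of OTU47 and OTU8 subtends (OTU47,OTU8) (2 taxa).
The MRCA of OTU47 and OTU7 subtends ((OTU7,(OTU54,(OTU18,OTU39))),(OTU47,OTU8)) (6 taxa).
The first is nested inside the second, so OTU47 shares a more recent common ancestor with OTU8.

OTU8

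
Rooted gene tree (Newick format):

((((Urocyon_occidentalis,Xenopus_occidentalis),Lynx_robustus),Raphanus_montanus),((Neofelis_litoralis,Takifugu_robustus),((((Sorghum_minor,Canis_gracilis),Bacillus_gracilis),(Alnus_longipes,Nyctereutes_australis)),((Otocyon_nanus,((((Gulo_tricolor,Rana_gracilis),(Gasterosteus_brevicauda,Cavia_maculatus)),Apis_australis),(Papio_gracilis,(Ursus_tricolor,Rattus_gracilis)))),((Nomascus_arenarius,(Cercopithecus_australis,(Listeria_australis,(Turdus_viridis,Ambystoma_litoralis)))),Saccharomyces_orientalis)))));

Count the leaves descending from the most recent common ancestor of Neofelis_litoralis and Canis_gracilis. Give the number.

The MRCA of Neofelis_litoralis and Canis_gracilis is the node subtending ((Neofelis_litoralis,Takifugu_robustus),((((Sorghum_minor,Canis_gracilis),Bacillus_gracilis),(Alnus_longipes,Nyctereutes_australis)),((Otocyon_nanus,((((Gulo_tricolor,Rana_gracilis),(Gasterosteus_brevicauda,Cavia_maculatus)),Apis_australis),(Papio_gracilis,(Ursus_tricolor,Rattus_gracilis)))),((Nomascus_arenarius,(Cercopithecus_australis,(Listeria_australis,(Turdus_viridis,Ambystoma_litoralis)))),Saccharomyces_orientalis)))).
That clade contains 22 terminal taxa: Alnus_longipes, Ambystoma_litoralis, Apis_australis, Bacillus_gracilis, Canis_gracilis, Cavia_maculatus, Cercopithecus_australis, Gasterosteus_brevicauda, Gulo_tricolor, Listeria_australis, Neofelis_litoralis, Nomascus_arenarius, Nyctereutes_australis, Otocyon_nanus, Papio_gracilis, Rana_gracilis, Rattus_gracilis, Saccharomyces_orientalis, Sorghum_minor, Takifugu_robustus, Turdus_viridis, Ursus_tricolor.

22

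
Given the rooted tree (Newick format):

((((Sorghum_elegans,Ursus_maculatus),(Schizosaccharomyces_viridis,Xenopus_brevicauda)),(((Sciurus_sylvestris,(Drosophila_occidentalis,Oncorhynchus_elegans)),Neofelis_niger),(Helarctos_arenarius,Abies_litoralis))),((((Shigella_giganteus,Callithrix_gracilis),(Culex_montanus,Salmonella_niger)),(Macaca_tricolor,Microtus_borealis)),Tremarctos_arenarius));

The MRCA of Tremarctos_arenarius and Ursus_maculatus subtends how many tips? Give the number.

17

The MRCA of Tremarctos_arenarius and Ursus_maculatus is the root, so the clade is the entire tree.
That clade contains 17 terminal taxa: Abies_litoralis, Callithrix_gracilis, Culex_montanus, Drosophila_occidentalis, Helarctos_arenarius, Macaca_tricolor, Microtus_borealis, Neofelis_niger, Oncorhynchus_elegans, Salmonella_niger, Schizosaccharomyces_viridis, Sciurus_sylvestris, Shigella_giganteus, Sorghum_elegans, Tremarctos_arenarius, Ursus_maculatus, Xenopus_brevicauda.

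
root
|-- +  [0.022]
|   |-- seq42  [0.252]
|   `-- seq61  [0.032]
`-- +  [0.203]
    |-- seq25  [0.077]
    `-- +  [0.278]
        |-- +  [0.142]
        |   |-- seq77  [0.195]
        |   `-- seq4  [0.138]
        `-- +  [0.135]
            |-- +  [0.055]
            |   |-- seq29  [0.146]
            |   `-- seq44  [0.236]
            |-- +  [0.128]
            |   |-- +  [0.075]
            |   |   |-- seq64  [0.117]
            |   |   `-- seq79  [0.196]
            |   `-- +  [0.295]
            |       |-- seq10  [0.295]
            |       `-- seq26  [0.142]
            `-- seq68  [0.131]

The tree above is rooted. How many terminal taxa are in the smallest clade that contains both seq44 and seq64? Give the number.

7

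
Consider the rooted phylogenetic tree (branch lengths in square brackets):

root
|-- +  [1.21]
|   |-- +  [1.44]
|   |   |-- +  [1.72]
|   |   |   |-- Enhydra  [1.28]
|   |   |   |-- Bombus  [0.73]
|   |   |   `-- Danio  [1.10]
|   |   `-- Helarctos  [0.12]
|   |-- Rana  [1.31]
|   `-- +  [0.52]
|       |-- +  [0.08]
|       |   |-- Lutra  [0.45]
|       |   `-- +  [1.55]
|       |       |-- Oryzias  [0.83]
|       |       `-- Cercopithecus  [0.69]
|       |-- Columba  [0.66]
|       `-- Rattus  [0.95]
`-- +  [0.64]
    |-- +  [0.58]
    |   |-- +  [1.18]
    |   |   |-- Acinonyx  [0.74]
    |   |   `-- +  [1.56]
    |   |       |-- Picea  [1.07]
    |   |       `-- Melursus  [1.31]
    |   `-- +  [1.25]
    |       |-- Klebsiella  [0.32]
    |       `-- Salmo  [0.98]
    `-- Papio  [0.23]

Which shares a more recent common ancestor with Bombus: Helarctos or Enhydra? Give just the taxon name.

The MRCA of Bombus and Enhydra subtends (Enhydra,Bombus,Danio) (3 taxa).
The MRCA of Bombus and Helarctos subtends ((Enhydra,Bombus,Danio),Helarctos) (4 taxa).
The first is nested inside the second, so Bombus shares a more recent common ancestor with Enhydra.

Enhydra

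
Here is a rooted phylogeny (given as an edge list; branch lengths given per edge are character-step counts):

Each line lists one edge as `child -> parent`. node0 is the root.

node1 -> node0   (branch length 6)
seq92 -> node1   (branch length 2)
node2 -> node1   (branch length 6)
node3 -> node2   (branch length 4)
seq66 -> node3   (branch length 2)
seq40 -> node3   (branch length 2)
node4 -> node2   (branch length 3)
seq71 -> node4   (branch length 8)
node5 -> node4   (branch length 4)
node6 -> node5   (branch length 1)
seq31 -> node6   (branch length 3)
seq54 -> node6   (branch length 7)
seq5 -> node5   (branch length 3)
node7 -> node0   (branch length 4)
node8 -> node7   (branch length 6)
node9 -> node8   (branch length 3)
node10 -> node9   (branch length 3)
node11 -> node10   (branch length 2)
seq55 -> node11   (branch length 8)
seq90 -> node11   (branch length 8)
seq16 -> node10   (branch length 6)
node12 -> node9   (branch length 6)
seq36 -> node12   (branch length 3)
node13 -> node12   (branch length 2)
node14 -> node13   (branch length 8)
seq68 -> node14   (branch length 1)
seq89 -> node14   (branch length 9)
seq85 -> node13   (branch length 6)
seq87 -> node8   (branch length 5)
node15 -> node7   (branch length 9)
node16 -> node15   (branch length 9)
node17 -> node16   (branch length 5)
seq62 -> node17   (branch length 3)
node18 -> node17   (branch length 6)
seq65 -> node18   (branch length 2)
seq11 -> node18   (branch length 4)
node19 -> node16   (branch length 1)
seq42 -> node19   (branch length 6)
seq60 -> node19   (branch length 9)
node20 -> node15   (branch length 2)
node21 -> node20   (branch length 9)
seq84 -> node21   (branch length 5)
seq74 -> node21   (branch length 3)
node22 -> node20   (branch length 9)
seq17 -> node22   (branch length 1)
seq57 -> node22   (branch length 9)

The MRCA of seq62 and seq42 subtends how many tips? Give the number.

5

The MRCA of seq62 and seq42 is the node subtending ((seq62,(seq65,seq11)),(seq42,seq60)).
That clade contains 5 terminal taxa: seq11, seq42, seq60, seq62, seq65.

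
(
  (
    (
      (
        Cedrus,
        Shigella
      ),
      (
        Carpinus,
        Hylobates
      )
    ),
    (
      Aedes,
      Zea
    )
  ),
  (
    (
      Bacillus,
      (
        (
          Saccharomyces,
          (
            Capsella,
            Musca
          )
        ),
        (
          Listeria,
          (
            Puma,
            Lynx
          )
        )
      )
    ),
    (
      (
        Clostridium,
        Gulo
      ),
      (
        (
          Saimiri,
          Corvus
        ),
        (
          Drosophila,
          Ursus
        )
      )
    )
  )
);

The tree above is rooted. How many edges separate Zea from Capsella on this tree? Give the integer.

The MRCA of Zea and Capsella is the root of the tree.
From Zea up to that node: 3 branches. From Capsella up to the same node: 6 branches. Total: 3 + 6 = 9.

9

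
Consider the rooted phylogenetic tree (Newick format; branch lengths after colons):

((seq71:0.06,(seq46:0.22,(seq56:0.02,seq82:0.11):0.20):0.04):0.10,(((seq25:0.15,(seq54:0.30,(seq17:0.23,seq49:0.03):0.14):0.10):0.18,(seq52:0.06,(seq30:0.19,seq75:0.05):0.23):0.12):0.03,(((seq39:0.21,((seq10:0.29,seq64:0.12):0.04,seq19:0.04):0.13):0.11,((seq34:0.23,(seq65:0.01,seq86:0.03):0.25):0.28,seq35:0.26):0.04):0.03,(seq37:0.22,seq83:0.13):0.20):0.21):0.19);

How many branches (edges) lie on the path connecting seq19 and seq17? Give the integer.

10

The MRCA of seq19 and seq17 is the node subtending (((seq25,(seq54,(seq17,seq49))),(seq52,(seq30,seq75))),(((seq39,((seq10,seq64),seq19)),((seq34,(seq65,seq86)),seq35)),(seq37,seq83))).
From seq19 up to that node: 5 branches. From seq17 up to the same node: 5 branches. Total: 5 + 5 = 10.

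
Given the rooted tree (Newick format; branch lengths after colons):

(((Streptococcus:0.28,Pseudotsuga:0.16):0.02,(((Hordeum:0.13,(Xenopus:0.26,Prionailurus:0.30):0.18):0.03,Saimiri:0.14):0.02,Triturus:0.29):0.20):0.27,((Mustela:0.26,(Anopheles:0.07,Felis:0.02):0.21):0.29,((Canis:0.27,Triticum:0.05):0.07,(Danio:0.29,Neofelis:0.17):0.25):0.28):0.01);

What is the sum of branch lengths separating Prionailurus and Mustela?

The path runs Prionailurus → … → MRCA → … → Mustela; the MRCA is the root of the tree.
Branch lengths along that path: 0.30 + 0.18 + 0.03 + 0.02 + 0.20 + 0.27 + 0.01 + 0.29 + 0.26 = 1.56.

1.56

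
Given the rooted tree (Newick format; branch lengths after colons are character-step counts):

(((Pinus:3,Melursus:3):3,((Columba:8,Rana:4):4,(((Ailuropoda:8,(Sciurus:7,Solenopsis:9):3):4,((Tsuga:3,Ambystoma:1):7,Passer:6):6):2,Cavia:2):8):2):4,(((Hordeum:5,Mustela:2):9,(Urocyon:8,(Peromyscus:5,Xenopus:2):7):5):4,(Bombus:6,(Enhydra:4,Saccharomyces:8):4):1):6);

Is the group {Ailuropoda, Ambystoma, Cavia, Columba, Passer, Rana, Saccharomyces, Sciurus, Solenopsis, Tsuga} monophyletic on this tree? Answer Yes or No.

No

The MRCA of the listed taxa is the root, so the smallest clade containing them is the whole tree.
That clade also contains Bombus, Enhydra, Hordeum, Melursus, Mustela, Peromyscus, Pinus, Urocyon, Xenopus, which are not in the proposed group, so the group is not monophyletic.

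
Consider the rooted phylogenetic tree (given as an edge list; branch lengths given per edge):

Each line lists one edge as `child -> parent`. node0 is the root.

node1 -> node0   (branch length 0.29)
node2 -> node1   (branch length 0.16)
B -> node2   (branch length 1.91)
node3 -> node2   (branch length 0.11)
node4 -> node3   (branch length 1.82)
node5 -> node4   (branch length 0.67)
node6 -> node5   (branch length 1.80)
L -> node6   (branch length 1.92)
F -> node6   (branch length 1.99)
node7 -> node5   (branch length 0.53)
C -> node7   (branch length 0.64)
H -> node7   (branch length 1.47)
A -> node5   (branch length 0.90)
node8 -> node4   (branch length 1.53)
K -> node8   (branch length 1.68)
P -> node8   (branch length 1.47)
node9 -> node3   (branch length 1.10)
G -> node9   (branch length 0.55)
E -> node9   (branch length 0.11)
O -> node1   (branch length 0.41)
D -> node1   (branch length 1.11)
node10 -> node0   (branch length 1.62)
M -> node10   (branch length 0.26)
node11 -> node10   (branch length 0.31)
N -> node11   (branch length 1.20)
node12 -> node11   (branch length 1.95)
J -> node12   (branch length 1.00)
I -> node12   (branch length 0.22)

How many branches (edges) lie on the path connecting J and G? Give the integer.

9

The MRCA of J and G is the root of the tree.
From J up to that node: 4 branches. From G up to the same node: 5 branches. Total: 4 + 5 = 9.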